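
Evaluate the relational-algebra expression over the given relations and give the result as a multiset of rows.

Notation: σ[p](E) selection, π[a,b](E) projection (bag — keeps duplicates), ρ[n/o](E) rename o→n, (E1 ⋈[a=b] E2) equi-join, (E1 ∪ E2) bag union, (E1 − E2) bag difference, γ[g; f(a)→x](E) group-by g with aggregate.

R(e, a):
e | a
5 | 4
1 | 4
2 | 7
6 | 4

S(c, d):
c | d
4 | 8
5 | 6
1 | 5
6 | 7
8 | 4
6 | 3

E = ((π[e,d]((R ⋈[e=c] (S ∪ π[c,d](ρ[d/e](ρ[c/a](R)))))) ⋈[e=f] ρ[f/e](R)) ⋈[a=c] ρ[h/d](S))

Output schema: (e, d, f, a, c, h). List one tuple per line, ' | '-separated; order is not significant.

Per-node cardinality:
  R → 4
  S → 6
  R → 4
  ρ[c/a](R) → 4
  ρ[d/e](ρ[c/a](R)) → 4
  π[c,d](ρ[d/e](ρ[c/a](R))) → 4
  (S ∪ π[c,d](ρ[d/e](ρ[c/a](R)))) → 10
  (R ⋈[e=c] (S ∪ π[c,d](ρ[d/e](ρ[c/a](R))))) → 4
  π[e,d]((R ⋈[e=c] (S ∪ π[c,d](ρ[d/e](ρ[c/a](R)))))) → 4
  R → 4
  ρ[f/e](R) → 4
  (π[e,d]((R ⋈[e=c] (S ∪ π[c,d](ρ[d/e](ρ[c/a](R)))))) ⋈[e=f] ρ[f/e](R)) → 4
  S → 6
  ρ[h/d](S) → 6
  ((π[e,d]((R ⋈[e=c] (S ∪ π[c,d](ρ[d/e](ρ[c/a](R)))))) ⋈[e=f] ρ[f/e](R)) ⋈[a=c] ρ[h/d](S)) → 4

== RESULT ==
e | d | f | a | c | h
1 | 5 | 1 | 4 | 4 | 8
5 | 6 | 5 | 4 | 4 | 8
6 | 3 | 6 | 4 | 4 | 8
6 | 7 | 6 | 4 | 4 | 8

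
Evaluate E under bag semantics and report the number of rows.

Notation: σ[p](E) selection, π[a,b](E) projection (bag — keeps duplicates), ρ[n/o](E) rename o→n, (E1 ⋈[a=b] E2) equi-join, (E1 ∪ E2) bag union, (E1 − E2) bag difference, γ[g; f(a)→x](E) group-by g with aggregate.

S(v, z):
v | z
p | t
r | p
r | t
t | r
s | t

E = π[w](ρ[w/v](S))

Row counts bottom-up:
  S → 5
  ρ[w/v](S) → 5
  π[w](ρ[w/v](S)) → 5

|E| = 5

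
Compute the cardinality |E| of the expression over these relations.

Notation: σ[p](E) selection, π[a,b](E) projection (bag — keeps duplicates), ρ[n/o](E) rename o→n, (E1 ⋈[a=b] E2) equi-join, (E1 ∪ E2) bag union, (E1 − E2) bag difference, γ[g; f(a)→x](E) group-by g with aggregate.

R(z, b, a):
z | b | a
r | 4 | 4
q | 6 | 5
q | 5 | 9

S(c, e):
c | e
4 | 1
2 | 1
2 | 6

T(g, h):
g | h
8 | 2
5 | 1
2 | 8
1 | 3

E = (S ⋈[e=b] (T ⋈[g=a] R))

Stepwise |·|:
  S → 3
  T → 4
  R → 3
  (T ⋈[g=a] R) → 1
  (S ⋈[e=b] (T ⋈[g=a] R)) → 1

|E| = 1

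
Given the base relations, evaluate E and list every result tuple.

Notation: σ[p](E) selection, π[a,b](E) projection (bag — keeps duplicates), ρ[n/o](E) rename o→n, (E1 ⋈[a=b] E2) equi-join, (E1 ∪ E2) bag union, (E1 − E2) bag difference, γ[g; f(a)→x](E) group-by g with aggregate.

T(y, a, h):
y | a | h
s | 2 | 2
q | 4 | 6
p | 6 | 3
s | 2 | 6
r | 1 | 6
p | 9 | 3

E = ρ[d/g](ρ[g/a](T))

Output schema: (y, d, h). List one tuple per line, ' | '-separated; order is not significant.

Per-node cardinality:
  T → 6
  ρ[g/a](T) → 6
  ρ[d/g](ρ[g/a](T)) → 6

== RESULT ==
y | d | h
p | 6 | 3
p | 9 | 3
q | 4 | 6
r | 1 | 6
s | 2 | 2
s | 2 | 6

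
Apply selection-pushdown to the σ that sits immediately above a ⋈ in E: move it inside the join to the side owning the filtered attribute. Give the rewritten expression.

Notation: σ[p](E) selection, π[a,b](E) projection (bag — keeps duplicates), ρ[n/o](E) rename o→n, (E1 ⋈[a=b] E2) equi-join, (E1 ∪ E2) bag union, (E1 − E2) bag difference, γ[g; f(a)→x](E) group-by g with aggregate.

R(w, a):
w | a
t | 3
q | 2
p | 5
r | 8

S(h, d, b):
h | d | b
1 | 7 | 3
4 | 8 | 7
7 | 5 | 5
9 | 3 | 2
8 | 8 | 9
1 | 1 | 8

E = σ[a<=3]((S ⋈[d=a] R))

σ filters on a, owned by the right side.
E' = (S ⋈[d=a] σ[a<=3](R))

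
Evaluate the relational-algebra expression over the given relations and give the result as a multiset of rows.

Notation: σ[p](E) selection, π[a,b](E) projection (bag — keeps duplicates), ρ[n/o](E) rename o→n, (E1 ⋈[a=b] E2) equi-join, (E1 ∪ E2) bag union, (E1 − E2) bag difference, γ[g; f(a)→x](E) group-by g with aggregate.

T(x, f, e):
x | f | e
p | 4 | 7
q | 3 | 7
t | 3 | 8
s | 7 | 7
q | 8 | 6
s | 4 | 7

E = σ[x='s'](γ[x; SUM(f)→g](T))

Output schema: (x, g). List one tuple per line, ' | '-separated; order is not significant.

Per-node cardinality:
  T → 6
  γ[x; SUM(f)→g](T) → 4
  σ[x='s'](γ[x; SUM(f)→g](T)) → 1

== RESULT ==
x | g
s | 11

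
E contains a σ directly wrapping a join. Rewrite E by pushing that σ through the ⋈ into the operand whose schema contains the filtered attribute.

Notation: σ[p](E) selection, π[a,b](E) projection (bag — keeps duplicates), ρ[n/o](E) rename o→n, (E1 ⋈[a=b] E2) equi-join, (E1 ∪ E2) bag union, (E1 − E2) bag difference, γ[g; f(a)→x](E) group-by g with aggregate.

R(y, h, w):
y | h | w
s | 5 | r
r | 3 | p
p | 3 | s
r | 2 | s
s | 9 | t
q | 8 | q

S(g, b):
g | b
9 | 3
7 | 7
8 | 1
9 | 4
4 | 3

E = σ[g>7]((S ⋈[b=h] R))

σ filters on g, owned by the left side.
E' = (σ[g>7](S) ⋈[b=h] R)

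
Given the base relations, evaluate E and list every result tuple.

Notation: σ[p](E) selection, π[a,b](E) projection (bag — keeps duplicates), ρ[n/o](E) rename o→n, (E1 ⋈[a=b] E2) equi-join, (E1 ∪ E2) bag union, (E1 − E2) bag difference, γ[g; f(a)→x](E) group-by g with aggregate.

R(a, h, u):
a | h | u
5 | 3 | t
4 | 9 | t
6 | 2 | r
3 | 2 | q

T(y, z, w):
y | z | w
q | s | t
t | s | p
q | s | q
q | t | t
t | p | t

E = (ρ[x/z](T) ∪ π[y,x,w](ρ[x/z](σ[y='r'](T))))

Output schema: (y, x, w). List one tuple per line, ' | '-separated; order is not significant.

Stepwise |·|:
  T → 5
  ρ[x/z](T) → 5
  T → 5
  σ[y='r'](T) → 0
  ρ[x/z](σ[y='r'](T)) → 0
  π[y,x,w](ρ[x/z](σ[y='r'](T))) → 0
  (ρ[x/z](T) ∪ π[y,x,w](ρ[x/z](σ[y='r'](T)))) → 5

== RESULT ==
y | x | w
q | s | q
q | s | t
q | t | t
t | p | t
t | s | p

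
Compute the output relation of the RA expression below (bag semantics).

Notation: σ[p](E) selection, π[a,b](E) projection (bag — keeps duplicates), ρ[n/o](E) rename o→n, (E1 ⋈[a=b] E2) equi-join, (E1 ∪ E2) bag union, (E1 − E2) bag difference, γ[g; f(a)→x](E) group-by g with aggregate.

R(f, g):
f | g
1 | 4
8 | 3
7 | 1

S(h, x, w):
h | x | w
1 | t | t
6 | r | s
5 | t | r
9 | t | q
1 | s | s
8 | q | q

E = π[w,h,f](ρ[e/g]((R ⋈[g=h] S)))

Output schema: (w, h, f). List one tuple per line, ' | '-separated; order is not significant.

Row counts bottom-up:
  R → 3
  S → 6
  (R ⋈[g=h] S) → 2
  ρ[e/g]((R ⋈[g=h] S)) → 2
  π[w,h,f](ρ[e/g]((R ⋈[g=h] S))) → 2

== RESULT ==
w | h | f
s | 1 | 7
t | 1 | 7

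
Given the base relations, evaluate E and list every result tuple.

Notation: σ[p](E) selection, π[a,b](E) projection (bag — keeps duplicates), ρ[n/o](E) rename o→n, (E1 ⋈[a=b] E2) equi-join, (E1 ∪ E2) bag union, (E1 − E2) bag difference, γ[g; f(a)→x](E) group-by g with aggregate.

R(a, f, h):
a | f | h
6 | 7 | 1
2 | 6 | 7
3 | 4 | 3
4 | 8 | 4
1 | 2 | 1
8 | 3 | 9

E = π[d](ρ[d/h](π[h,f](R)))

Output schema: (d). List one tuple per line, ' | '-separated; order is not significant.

Per-node cardinality:
  R → 6
  π[h,f](R) → 6
  ρ[d/h](π[h,f](R)) → 6
  π[d](ρ[d/h](π[h,f](R))) → 6

== RESULT ==
d
1
1
3
4
7
9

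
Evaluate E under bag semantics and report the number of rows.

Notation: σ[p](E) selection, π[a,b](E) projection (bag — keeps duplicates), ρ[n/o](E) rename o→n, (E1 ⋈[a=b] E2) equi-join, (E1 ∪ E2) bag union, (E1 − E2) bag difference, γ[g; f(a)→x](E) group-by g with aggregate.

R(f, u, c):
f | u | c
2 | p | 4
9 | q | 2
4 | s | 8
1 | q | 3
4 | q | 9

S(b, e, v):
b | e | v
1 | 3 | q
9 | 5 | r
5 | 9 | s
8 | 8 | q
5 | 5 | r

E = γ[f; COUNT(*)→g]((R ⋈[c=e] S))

Per-node cardinality:
  R → 5
  S → 5
  (R ⋈[c=e] S) → 3
  γ[f; COUNT(*)→g]((R ⋈[c=e] S)) → 2

|E| = 2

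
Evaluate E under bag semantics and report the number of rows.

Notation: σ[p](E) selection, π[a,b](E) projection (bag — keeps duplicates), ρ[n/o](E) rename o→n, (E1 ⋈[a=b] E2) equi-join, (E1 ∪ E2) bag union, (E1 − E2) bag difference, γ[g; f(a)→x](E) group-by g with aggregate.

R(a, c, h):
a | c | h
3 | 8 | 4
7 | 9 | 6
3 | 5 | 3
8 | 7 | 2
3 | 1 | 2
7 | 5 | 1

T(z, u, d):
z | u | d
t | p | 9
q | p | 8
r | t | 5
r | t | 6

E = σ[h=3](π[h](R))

Row counts bottom-up:
  R → 6
  π[h](R) → 6
  σ[h=3](π[h](R)) → 1

|E| = 1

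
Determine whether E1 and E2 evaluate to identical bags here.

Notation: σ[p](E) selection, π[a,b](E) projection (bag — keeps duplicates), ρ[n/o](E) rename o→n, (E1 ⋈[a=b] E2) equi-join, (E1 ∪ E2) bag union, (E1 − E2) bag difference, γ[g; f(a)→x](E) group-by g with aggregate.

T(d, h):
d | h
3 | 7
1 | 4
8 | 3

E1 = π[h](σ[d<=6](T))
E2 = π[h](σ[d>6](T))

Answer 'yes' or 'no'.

E1 per-node cardinality:
  T → 3
  σ[d<=6](T) → 2
  π[h](σ[d<=6](T)) → 2
E2 per-node cardinality:
  T → 3
  σ[d>6](T) → 1
  π[h](σ[d>6](T)) → 1

E1 result:
h
4
7
E2 result:
h
3
Witness: (7,) appears 1× in E1 but 0× in E2.

no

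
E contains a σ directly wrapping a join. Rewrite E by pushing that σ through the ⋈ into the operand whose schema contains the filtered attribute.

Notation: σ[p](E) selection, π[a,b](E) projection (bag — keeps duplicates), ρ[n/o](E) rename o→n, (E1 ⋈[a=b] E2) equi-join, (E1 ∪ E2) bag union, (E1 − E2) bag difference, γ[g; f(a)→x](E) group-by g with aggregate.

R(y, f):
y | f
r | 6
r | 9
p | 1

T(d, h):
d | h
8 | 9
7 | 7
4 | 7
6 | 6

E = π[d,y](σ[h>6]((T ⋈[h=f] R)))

σ filters on h, owned by the left side.
E' = π[d,y]((σ[h>6](T) ⋈[h=f] R))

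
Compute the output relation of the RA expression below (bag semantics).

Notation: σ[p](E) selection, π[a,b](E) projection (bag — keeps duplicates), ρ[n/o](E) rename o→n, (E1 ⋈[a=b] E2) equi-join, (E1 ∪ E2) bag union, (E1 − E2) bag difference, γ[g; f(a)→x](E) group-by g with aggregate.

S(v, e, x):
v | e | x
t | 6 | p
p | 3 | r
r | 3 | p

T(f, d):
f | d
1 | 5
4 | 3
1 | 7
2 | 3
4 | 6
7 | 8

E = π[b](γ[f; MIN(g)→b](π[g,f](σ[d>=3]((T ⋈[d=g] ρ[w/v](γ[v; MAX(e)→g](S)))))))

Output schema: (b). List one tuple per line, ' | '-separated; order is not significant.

Per-node cardinality:
  T → 6
  S → 3
  γ[v; MAX(e)→g](S) → 3
  ρ[w/v](γ[v; MAX(e)→g](S)) → 3
  (T ⋈[d=g] ρ[w/v](γ[v; MAX(e)→g](S))) → 5
  σ[d>=3]((T ⋈[d=g] ρ[w/v](γ[v; MAX(e)→g](S)))) → 5
  π[g,f](σ[d>=3]((T ⋈[d=g] ρ[w/v](γ[v; MAX(e)→g](S))))) → 5
  γ[f; MIN(g)→b](π[g,f](σ[d>=3]((T ⋈[d=g] ρ[w/v](γ[v; MAX(e)→g](S)))))) → 2
  π[b](γ[f; MIN(g)→b](π[g,f](σ[d>=3]((T ⋈[d=g] ρ[w/v](γ[v; MAX(e)→g](S))))))) → 2

== RESULT ==
b
3
3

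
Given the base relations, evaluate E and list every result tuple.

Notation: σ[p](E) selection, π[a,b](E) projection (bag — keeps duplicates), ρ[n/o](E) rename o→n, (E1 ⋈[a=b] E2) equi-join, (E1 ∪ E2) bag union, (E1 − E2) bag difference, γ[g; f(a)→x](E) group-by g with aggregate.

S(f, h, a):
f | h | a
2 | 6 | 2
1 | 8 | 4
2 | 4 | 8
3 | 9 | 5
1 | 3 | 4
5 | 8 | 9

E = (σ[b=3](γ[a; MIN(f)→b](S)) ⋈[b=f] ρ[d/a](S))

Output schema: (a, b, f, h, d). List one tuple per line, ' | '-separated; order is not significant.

Stepwise |·|:
  S → 6
  γ[a; MIN(f)→b](S) → 5
  σ[b=3](γ[a; MIN(f)→b](S)) → 1
  S → 6
  ρ[d/a](S) → 6
  (σ[b=3](γ[a; MIN(f)→b](S)) ⋈[b=f] ρ[d/a](S)) → 1

== RESULT ==
a | b | f | h | d
5 | 3 | 3 | 9 | 5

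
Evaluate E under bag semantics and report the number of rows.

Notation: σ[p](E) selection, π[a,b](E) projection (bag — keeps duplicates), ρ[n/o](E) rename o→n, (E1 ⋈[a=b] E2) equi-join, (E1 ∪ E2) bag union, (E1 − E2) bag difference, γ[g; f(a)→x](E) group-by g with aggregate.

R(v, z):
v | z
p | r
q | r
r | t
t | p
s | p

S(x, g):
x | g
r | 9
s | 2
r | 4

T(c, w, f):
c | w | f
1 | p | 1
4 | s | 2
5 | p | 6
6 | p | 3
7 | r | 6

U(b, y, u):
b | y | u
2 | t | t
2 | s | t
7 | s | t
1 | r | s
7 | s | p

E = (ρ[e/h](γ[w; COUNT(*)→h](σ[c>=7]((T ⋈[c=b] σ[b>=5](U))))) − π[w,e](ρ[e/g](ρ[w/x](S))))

Per-node cardinality:
  T → 5
  U → 5
  σ[b>=5](U) → 2
  (T ⋈[c=b] σ[b>=5](U)) → 2
  σ[c>=7]((T ⋈[c=b] σ[b>=5](U))) → 2
  γ[w; COUNT(*)→h](σ[c>=7]((T ⋈[c=b] σ[b>=5](U)))) → 1
  ρ[e/h](γ[w; COUNT(*)→h](σ[c>=7]((T ⋈[c=b] σ[b>=5](U))))) → 1
  S → 3
  ρ[w/x](S) → 3
  ρ[e/g](ρ[w/x](S)) → 3
  π[w,e](ρ[e/g](ρ[w/x](S))) → 3
  (ρ[e/h](γ[w; COUNT(*)→h](σ[c>=7]((T ⋈[c=b] σ[b>=5](U))))) − π[w,e](ρ[e/g](ρ[w/x](S)))) → 1

|E| = 1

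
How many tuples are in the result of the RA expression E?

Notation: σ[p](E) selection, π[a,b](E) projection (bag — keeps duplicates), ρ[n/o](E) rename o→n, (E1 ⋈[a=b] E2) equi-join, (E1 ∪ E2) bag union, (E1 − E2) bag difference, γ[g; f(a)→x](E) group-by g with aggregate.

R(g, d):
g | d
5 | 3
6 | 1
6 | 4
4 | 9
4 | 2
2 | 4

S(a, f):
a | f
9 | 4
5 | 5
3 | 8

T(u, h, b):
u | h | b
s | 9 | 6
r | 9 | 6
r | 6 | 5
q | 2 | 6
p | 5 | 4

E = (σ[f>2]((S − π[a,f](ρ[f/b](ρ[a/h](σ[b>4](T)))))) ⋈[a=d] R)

Stepwise |·|:
  S → 3
  T → 5
  σ[b>4](T) → 4
  ρ[a/h](σ[b>4](T)) → 4
  ρ[f/b](ρ[a/h](σ[b>4](T))) → 4
  π[a,f](ρ[f/b](ρ[a/h](σ[b>4](T)))) → 4
  (S − π[a,f](ρ[f/b](ρ[a/h](σ[b>4](T))))) → 3
  σ[f>2]((S − π[a,f](ρ[f/b](ρ[a/h](σ[b>4](T)))))) → 3
  R → 6
  (σ[f>2]((S − π[a,f](ρ[f/b](ρ[a/h](σ[b>4](T)))))) ⋈[a=d] R) → 2

|E| = 2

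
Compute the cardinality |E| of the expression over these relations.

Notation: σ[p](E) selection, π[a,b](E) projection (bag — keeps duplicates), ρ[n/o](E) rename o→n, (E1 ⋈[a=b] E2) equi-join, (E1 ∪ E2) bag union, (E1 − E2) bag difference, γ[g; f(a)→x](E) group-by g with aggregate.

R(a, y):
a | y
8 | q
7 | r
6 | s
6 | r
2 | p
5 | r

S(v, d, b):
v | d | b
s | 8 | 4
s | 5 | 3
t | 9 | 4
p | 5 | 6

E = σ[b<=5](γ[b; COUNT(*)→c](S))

Subexpression sizes:
  S → 4
  γ[b; COUNT(*)→c](S) → 3
  σ[b<=5](γ[b; COUNT(*)→c](S)) → 2

|E| = 2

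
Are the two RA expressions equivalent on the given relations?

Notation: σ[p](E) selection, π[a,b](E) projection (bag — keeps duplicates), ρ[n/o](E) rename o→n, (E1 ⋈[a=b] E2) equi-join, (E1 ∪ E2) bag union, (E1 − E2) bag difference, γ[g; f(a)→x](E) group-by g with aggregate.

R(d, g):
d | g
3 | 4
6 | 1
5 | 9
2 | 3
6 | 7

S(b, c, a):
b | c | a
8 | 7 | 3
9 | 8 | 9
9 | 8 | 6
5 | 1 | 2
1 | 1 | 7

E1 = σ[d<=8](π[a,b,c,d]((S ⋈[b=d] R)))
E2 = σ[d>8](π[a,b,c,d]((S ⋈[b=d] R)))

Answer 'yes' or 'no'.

E1 per-node cardinality:
  S → 5
  R → 5
  (S ⋈[b=d] R) → 1
  π[a,b,c,d]((S ⋈[b=d] R)) → 1
  σ[d<=8](π[a,b,c,d]((S ⋈[b=d] R))) → 1
E2 per-node cardinality:
  S → 5
  R → 5
  (S ⋈[b=d] R) → 1
  π[a,b,c,d]((S ⋈[b=d] R)) → 1
  σ[d>8](π[a,b,c,d]((S ⋈[b=d] R))) → 0

E1 result:
a | b | c | d
2 | 5 | 1 | 5
E2 result:
a | b | c | d
(0 rows)
Witness: (2, 5, 1, 5) appears 1× in E1 but 0× in E2.

no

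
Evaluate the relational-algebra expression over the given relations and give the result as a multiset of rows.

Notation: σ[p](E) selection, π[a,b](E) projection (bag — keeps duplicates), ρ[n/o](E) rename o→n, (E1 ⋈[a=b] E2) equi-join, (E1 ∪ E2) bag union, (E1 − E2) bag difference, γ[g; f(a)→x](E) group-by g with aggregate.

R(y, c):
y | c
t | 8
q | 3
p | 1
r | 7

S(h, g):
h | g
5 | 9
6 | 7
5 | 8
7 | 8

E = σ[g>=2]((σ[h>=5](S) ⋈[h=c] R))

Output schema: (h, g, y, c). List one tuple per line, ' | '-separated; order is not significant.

Per-node cardinality:
  S → 4
  σ[h>=5](S) → 4
  R → 4
  (σ[h>=5](S) ⋈[h=c] R) → 1
  σ[g>=2]((σ[h>=5](S) ⋈[h=c] R)) → 1

== RESULT ==
h | g | y | c
7 | 8 | r | 7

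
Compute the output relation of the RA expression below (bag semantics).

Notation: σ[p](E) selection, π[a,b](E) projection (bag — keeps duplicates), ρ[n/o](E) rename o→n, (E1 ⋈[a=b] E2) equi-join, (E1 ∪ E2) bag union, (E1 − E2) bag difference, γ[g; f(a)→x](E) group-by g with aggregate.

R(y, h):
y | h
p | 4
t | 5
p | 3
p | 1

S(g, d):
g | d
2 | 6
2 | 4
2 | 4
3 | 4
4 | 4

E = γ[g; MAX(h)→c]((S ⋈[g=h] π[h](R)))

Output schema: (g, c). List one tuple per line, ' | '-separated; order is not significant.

Stepwise |·|:
  S → 5
  R → 4
  π[h](R) → 4
  (S ⋈[g=h] π[h](R)) → 2
  γ[g; MAX(h)→c]((S ⋈[g=h] π[h](R))) → 2

== RESULT ==
g | c
3 | 3
4 | 4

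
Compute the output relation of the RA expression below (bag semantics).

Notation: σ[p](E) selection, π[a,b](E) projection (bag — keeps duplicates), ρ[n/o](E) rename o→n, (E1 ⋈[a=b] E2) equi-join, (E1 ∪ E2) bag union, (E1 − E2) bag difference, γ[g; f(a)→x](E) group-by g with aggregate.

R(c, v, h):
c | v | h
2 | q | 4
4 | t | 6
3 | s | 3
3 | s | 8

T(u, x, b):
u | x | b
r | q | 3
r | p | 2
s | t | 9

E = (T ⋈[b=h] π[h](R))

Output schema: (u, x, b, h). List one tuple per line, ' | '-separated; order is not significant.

Row counts bottom-up:
  T → 3
  R → 4
  π[h](R) → 4
  (T ⋈[b=h] π[h](R)) → 1

== RESULT ==
u | x | b | h
r | q | 3 | 3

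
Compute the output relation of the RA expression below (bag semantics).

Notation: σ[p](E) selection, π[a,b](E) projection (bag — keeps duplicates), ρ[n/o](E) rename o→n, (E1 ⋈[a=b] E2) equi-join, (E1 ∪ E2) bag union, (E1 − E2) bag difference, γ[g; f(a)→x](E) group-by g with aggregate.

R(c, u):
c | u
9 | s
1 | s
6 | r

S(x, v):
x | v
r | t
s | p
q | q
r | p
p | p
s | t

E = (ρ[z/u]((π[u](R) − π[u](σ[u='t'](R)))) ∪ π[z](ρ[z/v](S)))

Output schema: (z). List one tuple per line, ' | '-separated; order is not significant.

Subexpression sizes:
  R → 3
  π[u](R) → 3
  R → 3
  σ[u='t'](R) → 0
  π[u](σ[u='t'](R)) → 0
  (π[u](R) − π[u](σ[u='t'](R))) → 3
  ρ[z/u]((π[u](R) − π[u](σ[u='t'](R)))) → 3
  S → 6
  ρ[z/v](S) → 6
  π[z](ρ[z/v](S)) → 6
  (ρ[z/u]((π[u](R) − π[u](σ[u='t'](R)))) ∪ π[z](ρ[z/v](S))) → 9

== RESULT ==
z
p
p
p
q
r
s
s
t
t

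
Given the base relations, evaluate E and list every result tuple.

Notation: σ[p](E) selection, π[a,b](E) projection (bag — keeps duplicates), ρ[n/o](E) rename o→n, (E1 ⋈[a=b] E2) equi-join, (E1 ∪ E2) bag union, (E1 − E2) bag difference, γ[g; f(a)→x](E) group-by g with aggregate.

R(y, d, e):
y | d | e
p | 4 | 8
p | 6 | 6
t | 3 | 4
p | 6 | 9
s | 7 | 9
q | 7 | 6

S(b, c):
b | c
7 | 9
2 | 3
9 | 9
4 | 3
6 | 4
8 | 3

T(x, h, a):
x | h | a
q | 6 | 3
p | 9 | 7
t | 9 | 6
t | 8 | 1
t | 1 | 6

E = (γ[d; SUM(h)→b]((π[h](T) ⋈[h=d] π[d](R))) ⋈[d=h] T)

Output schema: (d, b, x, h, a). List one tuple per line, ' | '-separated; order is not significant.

Stepwise |·|:
  T → 5
  π[h](T) → 5
  R → 6
  π[d](R) → 6
  (π[h](T) ⋈[h=d] π[d](R)) → 2
  γ[d; SUM(h)→b]((π[h](T) ⋈[h=d] π[d](R))) → 1
  T → 5
  (γ[d; SUM(h)→b]((π[h](T) ⋈[h=d] π[d](R))) ⋈[d=h] T) → 1

== RESULT ==
d | b | x | h | a
6 | 12 | q | 6 | 3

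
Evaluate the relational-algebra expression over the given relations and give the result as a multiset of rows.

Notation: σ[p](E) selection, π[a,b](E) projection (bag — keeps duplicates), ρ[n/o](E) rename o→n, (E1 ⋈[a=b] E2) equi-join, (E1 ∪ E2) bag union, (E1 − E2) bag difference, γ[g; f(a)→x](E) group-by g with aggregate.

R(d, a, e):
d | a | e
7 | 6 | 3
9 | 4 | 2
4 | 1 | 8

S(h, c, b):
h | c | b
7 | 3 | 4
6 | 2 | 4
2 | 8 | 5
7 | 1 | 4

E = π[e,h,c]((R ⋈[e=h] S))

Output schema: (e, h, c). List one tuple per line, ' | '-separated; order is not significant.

Row counts bottom-up:
  R → 3
  S → 4
  (R ⋈[e=h] S) → 1
  π[e,h,c]((R ⋈[e=h] S)) → 1

== RESULT ==
e | h | c
2 | 2 | 8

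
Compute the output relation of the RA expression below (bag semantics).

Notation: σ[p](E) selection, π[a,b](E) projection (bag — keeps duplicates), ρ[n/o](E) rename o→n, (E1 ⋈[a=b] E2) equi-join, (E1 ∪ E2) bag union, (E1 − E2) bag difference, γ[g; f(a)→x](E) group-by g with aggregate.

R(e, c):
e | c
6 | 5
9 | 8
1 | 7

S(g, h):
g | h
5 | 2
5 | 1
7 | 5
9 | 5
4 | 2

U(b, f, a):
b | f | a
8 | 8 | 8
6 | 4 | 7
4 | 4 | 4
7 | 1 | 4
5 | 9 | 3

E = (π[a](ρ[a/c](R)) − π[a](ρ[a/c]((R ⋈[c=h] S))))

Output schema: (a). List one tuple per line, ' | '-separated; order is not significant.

Stepwise |·|:
  R → 3
  ρ[a/c](R) → 3
  π[a](ρ[a/c](R)) → 3
  R → 3
  S → 5
  (R ⋈[c=h] S) → 2
  ρ[a/c]((R ⋈[c=h] S)) → 2
  π[a](ρ[a/c]((R ⋈[c=h] S))) → 2
  (π[a](ρ[a/c](R)) − π[a](ρ[a/c]((R ⋈[c=h] S)))) → 2

== RESULT ==
a
7
8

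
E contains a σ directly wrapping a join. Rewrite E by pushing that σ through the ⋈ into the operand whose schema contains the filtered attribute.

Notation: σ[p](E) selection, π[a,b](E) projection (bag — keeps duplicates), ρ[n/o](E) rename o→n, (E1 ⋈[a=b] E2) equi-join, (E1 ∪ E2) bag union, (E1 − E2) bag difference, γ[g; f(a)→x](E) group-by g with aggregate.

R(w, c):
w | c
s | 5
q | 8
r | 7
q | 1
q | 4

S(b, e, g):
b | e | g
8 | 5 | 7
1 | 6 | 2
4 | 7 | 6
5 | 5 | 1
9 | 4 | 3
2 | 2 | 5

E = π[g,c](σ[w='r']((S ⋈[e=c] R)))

σ filters on w, owned by the right side.
E' = π[g,c]((S ⋈[e=c] σ[w='r'](R)))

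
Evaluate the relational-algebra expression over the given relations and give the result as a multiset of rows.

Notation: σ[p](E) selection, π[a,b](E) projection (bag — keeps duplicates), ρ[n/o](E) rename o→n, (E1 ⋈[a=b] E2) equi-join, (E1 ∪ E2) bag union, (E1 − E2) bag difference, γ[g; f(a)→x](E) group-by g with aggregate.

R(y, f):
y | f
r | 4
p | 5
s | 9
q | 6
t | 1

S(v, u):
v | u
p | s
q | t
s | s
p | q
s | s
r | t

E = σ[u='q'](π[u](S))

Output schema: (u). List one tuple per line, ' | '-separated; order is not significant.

Row counts bottom-up:
  S → 6
  π[u](S) → 6
  σ[u='q'](π[u](S)) → 1

== RESULT ==
u
q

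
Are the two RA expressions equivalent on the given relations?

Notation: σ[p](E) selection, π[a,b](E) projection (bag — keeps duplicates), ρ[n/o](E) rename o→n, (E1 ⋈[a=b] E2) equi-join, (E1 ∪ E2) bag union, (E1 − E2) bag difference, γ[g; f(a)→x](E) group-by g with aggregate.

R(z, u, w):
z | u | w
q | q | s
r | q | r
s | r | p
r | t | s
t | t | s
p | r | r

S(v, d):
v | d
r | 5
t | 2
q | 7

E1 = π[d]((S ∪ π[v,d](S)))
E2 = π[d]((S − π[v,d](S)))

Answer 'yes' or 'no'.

E1 per-node cardinality:
  S → 3
  S → 3
  π[v,d](S) → 3
  (S ∪ π[v,d](S)) → 6
  π[d]((S ∪ π[v,d](S))) → 6
E2 per-node cardinality:
  S → 3
  S → 3
  π[v,d](S) → 3
  (S − π[v,d](S)) → 0
  π[d]((S − π[v,d](S))) → 0

E1 result:
d
2
2
5
5
7
7
E2 result:
d
(0 rows)
Witness: (7,) appears 2× in E1 but 0× in E2.

no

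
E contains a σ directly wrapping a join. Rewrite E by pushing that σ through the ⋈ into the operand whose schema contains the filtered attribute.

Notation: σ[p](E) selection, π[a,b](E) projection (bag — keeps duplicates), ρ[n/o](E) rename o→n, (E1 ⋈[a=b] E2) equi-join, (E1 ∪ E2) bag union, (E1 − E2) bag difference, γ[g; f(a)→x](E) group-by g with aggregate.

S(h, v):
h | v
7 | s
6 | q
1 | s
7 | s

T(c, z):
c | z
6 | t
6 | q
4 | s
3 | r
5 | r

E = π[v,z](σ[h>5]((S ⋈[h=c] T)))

σ filters on h, owned by the left side.
E' = π[v,z]((σ[h>5](S) ⋈[h=c] T))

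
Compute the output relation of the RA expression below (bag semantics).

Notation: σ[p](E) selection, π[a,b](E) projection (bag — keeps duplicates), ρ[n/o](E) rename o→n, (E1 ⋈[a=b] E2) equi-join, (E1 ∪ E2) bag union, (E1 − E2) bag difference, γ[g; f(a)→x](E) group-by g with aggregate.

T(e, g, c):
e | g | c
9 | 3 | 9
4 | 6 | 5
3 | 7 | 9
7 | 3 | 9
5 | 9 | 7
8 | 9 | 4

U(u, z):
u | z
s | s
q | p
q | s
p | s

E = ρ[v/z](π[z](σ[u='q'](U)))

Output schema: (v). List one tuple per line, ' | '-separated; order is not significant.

Per-node cardinality:
  U → 4
  σ[u='q'](U) → 2
  π[z](σ[u='q'](U)) → 2
  ρ[v/z](π[z](σ[u='q'](U))) → 2

== RESULT ==
v
p
s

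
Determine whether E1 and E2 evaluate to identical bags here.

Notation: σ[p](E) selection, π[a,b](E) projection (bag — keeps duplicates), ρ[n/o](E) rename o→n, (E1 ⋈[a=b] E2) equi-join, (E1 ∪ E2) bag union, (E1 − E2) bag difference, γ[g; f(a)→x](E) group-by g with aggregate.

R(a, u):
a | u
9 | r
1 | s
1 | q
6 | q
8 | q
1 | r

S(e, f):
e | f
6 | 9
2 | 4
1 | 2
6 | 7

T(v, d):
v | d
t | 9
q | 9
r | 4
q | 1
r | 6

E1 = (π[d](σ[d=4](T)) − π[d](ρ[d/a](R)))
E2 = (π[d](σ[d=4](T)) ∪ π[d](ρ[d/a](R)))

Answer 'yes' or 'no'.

E1 per-node cardinality:
  T → 5
  σ[d=4](T) → 1
  π[d](σ[d=4](T)) → 1
  R → 6
  ρ[d/a](R) → 6
  π[d](ρ[d/a](R)) → 6
  (π[d](σ[d=4](T)) − π[d](ρ[d/a](R))) → 1
E2 per-node cardinality:
  T → 5
  σ[d=4](T) → 1
  π[d](σ[d=4](T)) → 1
  R → 6
  ρ[d/a](R) → 6
  π[d](ρ[d/a](R)) → 6
  (π[d](σ[d=4](T)) ∪ π[d](ρ[d/a](R))) → 7

E1 result:
d
4
E2 result:
d
1
1
1
4
6
8
9
Witness: (6,) appears 0× in E1 but 1× in E2.

no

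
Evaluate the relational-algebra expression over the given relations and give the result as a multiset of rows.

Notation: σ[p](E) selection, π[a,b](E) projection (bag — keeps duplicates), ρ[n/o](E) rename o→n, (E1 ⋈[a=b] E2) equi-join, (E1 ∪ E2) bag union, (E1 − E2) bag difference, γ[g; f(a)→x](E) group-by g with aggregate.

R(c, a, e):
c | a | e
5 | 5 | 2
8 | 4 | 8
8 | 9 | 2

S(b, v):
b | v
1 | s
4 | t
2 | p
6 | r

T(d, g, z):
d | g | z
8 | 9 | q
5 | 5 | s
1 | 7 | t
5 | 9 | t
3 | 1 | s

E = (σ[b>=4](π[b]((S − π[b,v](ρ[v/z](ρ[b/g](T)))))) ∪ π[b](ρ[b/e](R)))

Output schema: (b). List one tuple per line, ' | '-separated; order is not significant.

Stepwise |·|:
  S → 4
  T → 5
  ρ[b/g](T) → 5
  ρ[v/z](ρ[b/g](T)) → 5
  π[b,v](ρ[v/z](ρ[b/g](T))) → 5
  (S − π[b,v](ρ[v/z](ρ[b/g](T)))) → 3
  π[b]((S − π[b,v](ρ[v/z](ρ[b/g](T))))) → 3
  σ[b>=4](π[b]((S − π[b,v](ρ[v/z](ρ[b/g](T)))))) → 2
  R → 3
  ρ[b/e](R) → 3
  π[b](ρ[b/e](R)) → 3
  (σ[b>=4](π[b]((S − π[b,v](ρ[v/z](ρ[b/g](T)))))) ∪ π[b](ρ[b/e](R))) → 5

== RESULT ==
b
2
2
4
6
8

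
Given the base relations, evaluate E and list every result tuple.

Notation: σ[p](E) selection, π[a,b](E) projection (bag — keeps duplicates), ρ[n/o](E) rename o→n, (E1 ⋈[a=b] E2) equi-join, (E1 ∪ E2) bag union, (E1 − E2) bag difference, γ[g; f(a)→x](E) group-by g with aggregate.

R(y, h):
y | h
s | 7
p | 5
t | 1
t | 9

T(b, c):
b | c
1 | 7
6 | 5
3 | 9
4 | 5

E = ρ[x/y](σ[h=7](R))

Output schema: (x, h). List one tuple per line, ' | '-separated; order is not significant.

Stepwise |·|:
  R → 4
  σ[h=7](R) → 1
  ρ[x/y](σ[h=7](R)) → 1

== RESULT ==
x | h
s | 7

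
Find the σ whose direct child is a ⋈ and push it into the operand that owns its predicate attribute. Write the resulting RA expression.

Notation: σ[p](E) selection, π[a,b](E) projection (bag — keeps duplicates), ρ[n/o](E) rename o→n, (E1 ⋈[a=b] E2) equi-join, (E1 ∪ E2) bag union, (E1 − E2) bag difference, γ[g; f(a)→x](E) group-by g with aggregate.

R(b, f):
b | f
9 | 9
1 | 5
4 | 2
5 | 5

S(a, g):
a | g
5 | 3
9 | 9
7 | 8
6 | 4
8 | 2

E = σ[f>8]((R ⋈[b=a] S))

σ filters on f, owned by the left side.
E' = (σ[f>8](R) ⋈[b=a] S)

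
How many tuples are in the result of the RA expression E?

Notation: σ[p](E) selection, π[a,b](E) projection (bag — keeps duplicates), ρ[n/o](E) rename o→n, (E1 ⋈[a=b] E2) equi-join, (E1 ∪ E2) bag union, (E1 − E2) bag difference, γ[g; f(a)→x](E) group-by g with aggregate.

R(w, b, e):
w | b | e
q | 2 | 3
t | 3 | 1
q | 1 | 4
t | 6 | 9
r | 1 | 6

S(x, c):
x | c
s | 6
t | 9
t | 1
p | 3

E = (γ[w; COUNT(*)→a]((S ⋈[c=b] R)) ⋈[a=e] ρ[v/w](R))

Subexpression sizes:
  S → 4
  R → 5
  (S ⋈[c=b] R) → 4
  γ[w; COUNT(*)→a]((S ⋈[c=b] R)) → 3
  R → 5
  ρ[v/w](R) → 5
  (γ[w; COUNT(*)→a]((S ⋈[c=b] R)) ⋈[a=e] ρ[v/w](R)) → 2

|E| = 2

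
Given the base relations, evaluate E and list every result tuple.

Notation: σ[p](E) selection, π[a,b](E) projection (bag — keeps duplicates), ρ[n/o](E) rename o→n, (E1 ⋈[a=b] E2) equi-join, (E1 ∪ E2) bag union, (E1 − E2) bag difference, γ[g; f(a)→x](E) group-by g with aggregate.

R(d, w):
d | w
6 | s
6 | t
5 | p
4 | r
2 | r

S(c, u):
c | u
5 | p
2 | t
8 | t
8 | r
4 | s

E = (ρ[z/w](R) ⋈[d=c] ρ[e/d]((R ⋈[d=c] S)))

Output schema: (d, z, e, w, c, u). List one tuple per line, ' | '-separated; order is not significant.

Stepwise |·|:
  R → 5
  ρ[z/w](R) → 5
  R → 5
  S → 5
  (R ⋈[d=c] S) → 3
  ρ[e/d]((R ⋈[d=c] S)) → 3
  (ρ[z/w](R) ⋈[d=c] ρ[e/d]((R ⋈[d=c] S))) → 3

== RESULT ==
d | z | e | w | c | u
2 | r | 2 | r | 2 | t
4 | r | 4 | r | 4 | s
5 | p | 5 | p | 5 | p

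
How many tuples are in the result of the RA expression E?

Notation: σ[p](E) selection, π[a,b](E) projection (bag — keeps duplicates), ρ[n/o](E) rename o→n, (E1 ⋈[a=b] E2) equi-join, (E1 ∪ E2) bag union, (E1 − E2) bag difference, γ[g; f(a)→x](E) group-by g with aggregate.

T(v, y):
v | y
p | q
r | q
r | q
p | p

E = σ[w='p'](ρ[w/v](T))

Row counts bottom-up:
  T → 4
  ρ[w/v](T) → 4
  σ[w='p'](ρ[w/v](T)) → 2

|E| = 2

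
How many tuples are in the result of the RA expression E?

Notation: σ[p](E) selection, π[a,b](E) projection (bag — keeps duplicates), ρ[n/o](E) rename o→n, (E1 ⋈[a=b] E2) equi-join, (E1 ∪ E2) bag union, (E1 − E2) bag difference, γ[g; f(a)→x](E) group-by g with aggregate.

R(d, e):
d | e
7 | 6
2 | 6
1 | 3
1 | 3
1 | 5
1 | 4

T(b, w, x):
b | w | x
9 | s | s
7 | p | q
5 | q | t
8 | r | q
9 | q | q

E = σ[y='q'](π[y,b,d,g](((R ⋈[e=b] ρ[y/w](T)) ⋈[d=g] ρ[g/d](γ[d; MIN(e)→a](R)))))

Subexpression sizes:
  R → 6
  T → 5
  ρ[y/w](T) → 5
  (R ⋈[e=b] ρ[y/w](T)) → 1
  R → 6
  γ[d; MIN(e)→a](R) → 3
  ρ[g/d](γ[d; MIN(e)→a](R)) → 3
  ((R ⋈[e=b] ρ[y/w](T)) ⋈[d=g] ρ[g/d](γ[d; MIN(e)→a](R))) → 1
  π[y,b,d,g](((R ⋈[e=b] ρ[y/w](T)) ⋈[d=g] ρ[g/d](γ[d; MIN(e)→a](R)))) → 1
  σ[y='q'](π[y,b,d,g](((R ⋈[e=b] ρ[y/w](T)) ⋈[d=g] ρ[g/d](γ[d; MIN(e)→a](R))))) → 1

|E| = 1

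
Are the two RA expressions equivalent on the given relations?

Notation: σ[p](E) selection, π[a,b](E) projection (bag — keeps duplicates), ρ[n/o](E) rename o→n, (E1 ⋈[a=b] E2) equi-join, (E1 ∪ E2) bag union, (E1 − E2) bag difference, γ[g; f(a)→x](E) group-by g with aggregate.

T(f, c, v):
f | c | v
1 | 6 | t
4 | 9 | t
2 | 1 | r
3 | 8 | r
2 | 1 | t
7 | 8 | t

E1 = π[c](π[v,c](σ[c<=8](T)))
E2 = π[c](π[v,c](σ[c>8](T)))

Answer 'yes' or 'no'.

E1 subexpression sizes:
  T → 6
  σ[c<=8](T) → 5
  π[v,c](σ[c<=8](T)) → 5
  π[c](π[v,c](σ[c<=8](T))) → 5
E2 subexpression sizes:
  T → 6
  σ[c>8](T) → 1
  π[v,c](σ[c>8](T)) → 1
  π[c](π[v,c](σ[c>8](T))) → 1

E1 result:
c
1
1
6
8
8
E2 result:
c
9
Witness: (6,) appears 1× in E1 but 0× in E2.

no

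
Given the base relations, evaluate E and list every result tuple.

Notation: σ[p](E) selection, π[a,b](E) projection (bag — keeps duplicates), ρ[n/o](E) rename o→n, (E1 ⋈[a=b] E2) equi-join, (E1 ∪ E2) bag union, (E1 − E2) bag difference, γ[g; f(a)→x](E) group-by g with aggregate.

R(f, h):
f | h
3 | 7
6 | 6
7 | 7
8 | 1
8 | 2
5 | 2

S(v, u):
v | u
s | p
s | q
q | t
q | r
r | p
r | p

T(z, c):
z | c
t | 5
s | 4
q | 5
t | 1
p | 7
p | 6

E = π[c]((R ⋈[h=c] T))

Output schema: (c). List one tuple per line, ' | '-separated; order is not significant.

Row counts bottom-up:
  R → 6
  T → 6
  (R ⋈[h=c] T) → 4
  π[c]((R ⋈[h=c] T)) → 4

== RESULT ==
c
1
6
7
7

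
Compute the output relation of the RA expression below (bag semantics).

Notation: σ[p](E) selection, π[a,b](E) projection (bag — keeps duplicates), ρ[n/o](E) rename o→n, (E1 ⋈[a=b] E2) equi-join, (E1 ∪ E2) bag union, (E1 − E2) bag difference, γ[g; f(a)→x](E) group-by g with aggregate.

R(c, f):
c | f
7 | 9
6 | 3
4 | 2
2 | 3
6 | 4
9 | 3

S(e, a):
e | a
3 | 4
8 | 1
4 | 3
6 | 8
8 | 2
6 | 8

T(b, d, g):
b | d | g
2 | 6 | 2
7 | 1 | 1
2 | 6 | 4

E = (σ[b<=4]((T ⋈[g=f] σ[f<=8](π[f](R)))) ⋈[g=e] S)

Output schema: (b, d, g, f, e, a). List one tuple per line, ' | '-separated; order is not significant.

Subexpression sizes:
  T → 3
  R → 6
  π[f](R) → 6
  σ[f<=8](π[f](R)) → 5
  (T ⋈[g=f] σ[f<=8](π[f](R))) → 2
  σ[b<=4]((T ⋈[g=f] σ[f<=8](π[f](R)))) → 2
  S → 6
  (σ[b<=4]((T ⋈[g=f] σ[f<=8](π[f](R)))) ⋈[g=e] S) → 1

== RESULT ==
b | d | g | f | e | a
2 | 6 | 4 | 4 | 4 | 3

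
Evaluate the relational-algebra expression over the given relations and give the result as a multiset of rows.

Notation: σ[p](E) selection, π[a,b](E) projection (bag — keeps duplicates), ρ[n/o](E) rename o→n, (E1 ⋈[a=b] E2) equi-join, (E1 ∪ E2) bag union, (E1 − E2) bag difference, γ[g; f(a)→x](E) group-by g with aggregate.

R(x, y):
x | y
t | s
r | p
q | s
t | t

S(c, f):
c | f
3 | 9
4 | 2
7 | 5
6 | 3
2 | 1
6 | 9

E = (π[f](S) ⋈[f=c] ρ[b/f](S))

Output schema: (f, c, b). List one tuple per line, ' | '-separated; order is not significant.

Row counts bottom-up:
  S → 6
  π[f](S) → 6
  S → 6
  ρ[b/f](S) → 6
  (π[f](S) ⋈[f=c] ρ[b/f](S)) → 2

== RESULT ==
f | c | b
2 | 2 | 1
3 | 3 | 9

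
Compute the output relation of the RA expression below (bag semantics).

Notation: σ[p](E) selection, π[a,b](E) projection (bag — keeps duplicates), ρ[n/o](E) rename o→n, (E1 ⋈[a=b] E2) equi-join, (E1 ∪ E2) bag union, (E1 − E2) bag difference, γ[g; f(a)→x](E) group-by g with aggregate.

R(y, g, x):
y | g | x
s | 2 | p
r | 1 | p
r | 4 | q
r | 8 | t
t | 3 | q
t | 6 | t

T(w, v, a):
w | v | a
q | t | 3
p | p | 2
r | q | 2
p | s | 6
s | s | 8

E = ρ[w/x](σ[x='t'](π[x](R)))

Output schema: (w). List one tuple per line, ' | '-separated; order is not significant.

Stepwise |·|:
  R → 6
  π[x](R) → 6
  σ[x='t'](π[x](R)) → 2
  ρ[w/x](σ[x='t'](π[x](R))) → 2

== RESULT ==
w
t
t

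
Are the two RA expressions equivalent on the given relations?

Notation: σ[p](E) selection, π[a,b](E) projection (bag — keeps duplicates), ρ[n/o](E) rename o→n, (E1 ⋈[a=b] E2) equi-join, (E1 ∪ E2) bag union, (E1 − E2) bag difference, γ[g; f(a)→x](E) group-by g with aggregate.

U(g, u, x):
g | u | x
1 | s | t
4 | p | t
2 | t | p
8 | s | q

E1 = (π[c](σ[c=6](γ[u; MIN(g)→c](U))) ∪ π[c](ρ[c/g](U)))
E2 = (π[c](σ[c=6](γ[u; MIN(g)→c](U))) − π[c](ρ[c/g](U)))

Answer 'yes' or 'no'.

E1 subexpression sizes:
  U → 4
  γ[u; MIN(g)→c](U) → 3
  σ[c=6](γ[u; MIN(g)→c](U)) → 0
  π[c](σ[c=6](γ[u; MIN(g)→c](U))) → 0
  U → 4
  ρ[c/g](U) → 4
  π[c](ρ[c/g](U)) → 4
  (π[c](σ[c=6](γ[u; MIN(g)→c](U))) ∪ π[c](ρ[c/g](U))) → 4
E2 subexpression sizes:
  U → 4
  γ[u; MIN(g)→c](U) → 3
  σ[c=6](γ[u; MIN(g)→c](U)) → 0
  π[c](σ[c=6](γ[u; MIN(g)→c](U))) → 0
  U → 4
  ρ[c/g](U) → 4
  π[c](ρ[c/g](U)) → 4
  (π[c](σ[c=6](γ[u; MIN(g)→c](U))) − π[c](ρ[c/g](U))) → 0

E1 result:
c
1
2
4
8
E2 result:
c
(0 rows)
Witness: (1,) appears 1× in E1 but 0× in E2.

no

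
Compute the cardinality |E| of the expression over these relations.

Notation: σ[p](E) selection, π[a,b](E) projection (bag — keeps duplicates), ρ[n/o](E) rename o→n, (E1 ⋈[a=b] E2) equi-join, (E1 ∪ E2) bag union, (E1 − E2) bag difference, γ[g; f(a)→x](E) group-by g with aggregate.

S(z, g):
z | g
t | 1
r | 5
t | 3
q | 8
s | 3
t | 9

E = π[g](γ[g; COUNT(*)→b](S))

Subexpression sizes:
  S → 6
  γ[g; COUNT(*)→b](S) → 5
  π[g](γ[g; COUNT(*)→b](S)) → 5

|E| = 5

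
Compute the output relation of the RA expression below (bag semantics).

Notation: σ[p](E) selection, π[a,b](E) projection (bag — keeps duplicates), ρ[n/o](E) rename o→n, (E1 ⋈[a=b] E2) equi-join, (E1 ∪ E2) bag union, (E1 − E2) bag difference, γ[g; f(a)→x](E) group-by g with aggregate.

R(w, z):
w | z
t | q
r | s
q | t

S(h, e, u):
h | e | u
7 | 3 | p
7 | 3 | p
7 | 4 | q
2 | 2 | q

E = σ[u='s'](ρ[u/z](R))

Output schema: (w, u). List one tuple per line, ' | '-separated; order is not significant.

Row counts bottom-up:
  R → 3
  ρ[u/z](R) → 3
  σ[u='s'](ρ[u/z](R)) → 1

== RESULT ==
w | u
r | s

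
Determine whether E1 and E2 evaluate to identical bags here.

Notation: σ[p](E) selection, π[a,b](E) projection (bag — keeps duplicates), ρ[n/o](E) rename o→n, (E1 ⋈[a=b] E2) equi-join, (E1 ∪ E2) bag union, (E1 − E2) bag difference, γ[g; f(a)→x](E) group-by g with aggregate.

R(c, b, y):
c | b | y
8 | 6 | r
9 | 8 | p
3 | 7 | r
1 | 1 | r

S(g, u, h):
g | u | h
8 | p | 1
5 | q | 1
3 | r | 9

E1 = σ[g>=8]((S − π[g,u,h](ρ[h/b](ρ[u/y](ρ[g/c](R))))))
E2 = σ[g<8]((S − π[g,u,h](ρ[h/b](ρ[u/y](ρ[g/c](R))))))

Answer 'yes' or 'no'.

E1 stepwise |·|:
  S → 3
  R → 4
  ρ[g/c](R) → 4
  ρ[u/y](ρ[g/c](R)) → 4
  ρ[h/b](ρ[u/y](ρ[g/c](R))) → 4
  π[g,u,h](ρ[h/b](ρ[u/y](ρ[g/c](R)))) → 4
  (S − π[g,u,h](ρ[h/b](ρ[u/y](ρ[g/c](R))))) → 3
  σ[g>=8]((S − π[g,u,h](ρ[h/b](ρ[u/y](ρ[g/c](R)))))) → 1
E2 stepwise |·|:
  S → 3
  R → 4
  ρ[g/c](R) → 4
  ρ[u/y](ρ[g/c](R)) → 4
  ρ[h/b](ρ[u/y](ρ[g/c](R))) → 4
  π[g,u,h](ρ[h/b](ρ[u/y](ρ[g/c](R)))) → 4
  (S − π[g,u,h](ρ[h/b](ρ[u/y](ρ[g/c](R))))) → 3
  σ[g<8]((S − π[g,u,h](ρ[h/b](ρ[u/y](ρ[g/c](R)))))) → 2

E1 result:
g | u | h
8 | p | 1
E2 result:
g | u | h
3 | r | 9
5 | q | 1
Witness: (8, 'p', 1) appears 1× in E1 but 0× in E2.

no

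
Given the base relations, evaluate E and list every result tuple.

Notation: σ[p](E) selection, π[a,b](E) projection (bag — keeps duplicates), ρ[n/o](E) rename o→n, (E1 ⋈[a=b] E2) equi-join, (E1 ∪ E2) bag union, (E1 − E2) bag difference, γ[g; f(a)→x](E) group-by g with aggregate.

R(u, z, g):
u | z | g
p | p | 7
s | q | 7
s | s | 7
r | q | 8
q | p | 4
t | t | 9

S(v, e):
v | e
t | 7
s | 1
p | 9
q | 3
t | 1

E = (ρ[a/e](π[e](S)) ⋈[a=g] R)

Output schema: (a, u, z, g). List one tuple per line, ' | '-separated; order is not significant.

Subexpression sizes:
  S → 5
  π[e](S) → 5
  ρ[a/e](π[e](S)) → 5
  R → 6
  (ρ[a/e](π[e](S)) ⋈[a=g] R) → 4

== RESULT ==
a | u | z | g
7 | p | p | 7
7 | s | q | 7
7 | s | s | 7
9 | t | t | 9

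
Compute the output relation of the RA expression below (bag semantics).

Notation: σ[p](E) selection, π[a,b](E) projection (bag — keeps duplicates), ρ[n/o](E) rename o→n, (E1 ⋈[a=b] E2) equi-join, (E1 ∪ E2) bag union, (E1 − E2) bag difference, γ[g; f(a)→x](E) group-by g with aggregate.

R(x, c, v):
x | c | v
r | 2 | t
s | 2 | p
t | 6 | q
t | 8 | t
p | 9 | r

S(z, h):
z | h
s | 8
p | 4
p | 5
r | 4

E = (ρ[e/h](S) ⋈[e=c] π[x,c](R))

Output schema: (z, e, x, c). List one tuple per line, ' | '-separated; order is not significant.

Row counts bottom-up:
  S → 4
  ρ[e/h](S) → 4
  R → 5
  π[x,c](R) → 5
  (ρ[e/h](S) ⋈[e=c] π[x,c](R)) → 1

== RESULT ==
z | e | x | c
s | 8 | t | 8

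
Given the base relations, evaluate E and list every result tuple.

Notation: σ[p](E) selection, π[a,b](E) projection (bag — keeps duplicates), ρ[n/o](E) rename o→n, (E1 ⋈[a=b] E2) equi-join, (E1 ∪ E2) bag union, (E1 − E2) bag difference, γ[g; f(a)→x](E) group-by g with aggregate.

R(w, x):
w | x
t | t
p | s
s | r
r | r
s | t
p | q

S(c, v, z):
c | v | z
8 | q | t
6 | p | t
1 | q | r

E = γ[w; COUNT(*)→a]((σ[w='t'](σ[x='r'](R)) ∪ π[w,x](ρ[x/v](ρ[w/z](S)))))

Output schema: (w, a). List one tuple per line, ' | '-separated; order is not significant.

Stepwise |·|:
  R → 6
  σ[x='r'](R) → 2
  σ[w='t'](σ[x='r'](R)) → 0
  S → 3
  ρ[w/z](S) → 3
  ρ[x/v](ρ[w/z](S)) → 3
  π[w,x](ρ[x/v](ρ[w/z](S))) → 3
  (σ[w='t'](σ[x='r'](R)) ∪ π[w,x](ρ[x/v](ρ[w/z](S)))) → 3
  γ[w; COUNT(*)→a]((σ[w='t'](σ[x='r'](R)) ∪ π[w,x](ρ[x/v](ρ[w/z](S))))) → 2

== RESULT ==
w | a
r | 1
t | 2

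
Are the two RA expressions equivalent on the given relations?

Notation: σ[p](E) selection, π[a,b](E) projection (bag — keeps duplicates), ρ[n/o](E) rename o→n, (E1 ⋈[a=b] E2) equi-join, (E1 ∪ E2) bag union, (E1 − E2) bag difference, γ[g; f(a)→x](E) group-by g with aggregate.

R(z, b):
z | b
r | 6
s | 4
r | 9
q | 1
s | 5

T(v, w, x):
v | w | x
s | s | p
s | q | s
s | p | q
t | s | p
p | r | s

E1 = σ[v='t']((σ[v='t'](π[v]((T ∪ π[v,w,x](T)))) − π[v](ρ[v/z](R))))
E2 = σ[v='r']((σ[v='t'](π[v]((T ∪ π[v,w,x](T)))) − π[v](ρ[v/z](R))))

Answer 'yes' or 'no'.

E1 row counts bottom-up:
  T → 5
  T → 5
  π[v,w,x](T) → 5
  (T ∪ π[v,w,x](T)) → 10
  π[v]((T ∪ π[v,w,x](T))) → 10
  σ[v='t'](π[v]((T ∪ π[v,w,x](T)))) → 2
  R → 5
  ρ[v/z](R) → 5
  π[v](ρ[v/z](R)) → 5
  (σ[v='t'](π[v]((T ∪ π[v,w,x](T)))) − π[v](ρ[v/z](R))) → 2
  σ[v='t']((σ[v='t'](π[v]((T ∪ π[v,w,x](T)))) − π[v](ρ[v/z](R)))) → 2
E2 row counts bottom-up:
  T → 5
  T → 5
  π[v,w,x](T) → 5
  (T ∪ π[v,w,x](T)) → 10
  π[v]((T ∪ π[v,w,x](T))) → 10
  σ[v='t'](π[v]((T ∪ π[v,w,x](T)))) → 2
  R → 5
  ρ[v/z](R) → 5
  π[v](ρ[v/z](R)) → 5
  (σ[v='t'](π[v]((T ∪ π[v,w,x](T)))) − π[v](ρ[v/z](R))) → 2
  σ[v='r']((σ[v='t'](π[v]((T ∪ π[v,w,x](T)))) − π[v](ρ[v/z](R)))) → 0

E1 result:
v
t
t
E2 result:
v
(0 rows)
Witness: ('t',) appears 2× in E1 but 0× in E2.

no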